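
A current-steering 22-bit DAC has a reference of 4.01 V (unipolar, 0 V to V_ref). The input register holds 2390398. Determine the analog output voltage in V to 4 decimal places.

LSB = 4.01 V / 2^22 = 0.96 µV.
V_out = 0 + 2390398 × 9.56059e-07 V = 2.28536 V.

2.2854 V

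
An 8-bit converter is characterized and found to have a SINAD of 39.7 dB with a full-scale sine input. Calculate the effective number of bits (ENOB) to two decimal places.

ENOB = (SINAD − 1.76) / 6.02 = (39.7 − 1.76)/6.02 = 6.302.

6.30 bits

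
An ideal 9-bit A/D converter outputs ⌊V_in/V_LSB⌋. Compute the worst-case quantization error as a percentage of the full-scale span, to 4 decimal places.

0.1953 %

Truncating → worst-case error = 1 LSB = V_FS/2^9, so 100/512 = 0.195312 % of full scale.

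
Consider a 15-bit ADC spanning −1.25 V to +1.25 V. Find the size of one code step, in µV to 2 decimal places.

76.29 µV

Full-scale span = 2.5 V.
LSB = 2.5 / 2^15 = 2.5 / 32768 = 7.62939e-05 V = 76.29 µV.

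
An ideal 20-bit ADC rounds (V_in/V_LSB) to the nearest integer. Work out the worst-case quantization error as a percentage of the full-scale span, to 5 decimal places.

Rounding → worst-case error = ½ LSB = V_FS/2^21, so 100/2097152 = 4.76837e-05 % of full scale.

0.00005 %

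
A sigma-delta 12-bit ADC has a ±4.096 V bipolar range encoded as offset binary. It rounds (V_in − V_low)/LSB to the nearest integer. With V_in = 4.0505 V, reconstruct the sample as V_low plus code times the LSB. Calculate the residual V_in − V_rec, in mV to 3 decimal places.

0.500 mV

LSB = 8.192/2^12 = 2.000 mV.
(V_in − V_low)/LSB = (4.0505 − (−4.096))/0.002 = 4073.2500 → code 4073 (round).
Code 4073 maps back to (−4.096) + 4073×0.002 V = 4.05 V.
Difference: 0.0005 V → 0.500 mV.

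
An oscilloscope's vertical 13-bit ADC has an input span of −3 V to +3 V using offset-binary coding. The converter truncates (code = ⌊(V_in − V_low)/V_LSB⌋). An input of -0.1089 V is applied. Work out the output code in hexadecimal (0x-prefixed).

With 8192 levels over 6 V, one step is 0.732 mV.
(V_in − V_low)/LSB = (-0.1089 − (−3)) / 0.000732422 = 3947.315.
So the output code is 3947.
In hexadecimal (0x-prefixed): 0xF6B.

code 0xF6B (decimal 3947)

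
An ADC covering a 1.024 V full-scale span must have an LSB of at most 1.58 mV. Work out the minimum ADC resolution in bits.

Number of steps required ≥ 1.024 V / 1.58 mV = 648.10.
Need 2^N ≥ 648.10; 2^9 = 512, 2^10 = 1024.
Minimum N = 10.

10 bits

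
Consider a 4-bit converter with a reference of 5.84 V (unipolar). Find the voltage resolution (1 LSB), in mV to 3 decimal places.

365.000 mV

Full-scale span = 5.84 V.
LSB = 5.84 / 2^4 = 5.84 / 16 = 0.365 V = 365.000 mV.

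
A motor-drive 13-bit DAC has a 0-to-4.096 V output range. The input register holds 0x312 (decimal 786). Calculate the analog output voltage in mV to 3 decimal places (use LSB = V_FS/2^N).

LSB = 4.096 V / 2^13 = 0.500 mV.
Code 0x312 = 786 decimal.
V_out = 0 + 786 × 0.0005 V = 0.393 V.
= 393.000 mV.

393.000 mV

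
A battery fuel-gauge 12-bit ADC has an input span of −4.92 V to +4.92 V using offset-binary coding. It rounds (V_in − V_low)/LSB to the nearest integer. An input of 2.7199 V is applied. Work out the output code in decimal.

code 3180

LSB = 9.84 V / 4096 = 2.402 mV.
(V_in − V_low)/LSB = (2.7199 − (−4.92)) / 0.00240234 = 3180.186.
So the output code is 3180.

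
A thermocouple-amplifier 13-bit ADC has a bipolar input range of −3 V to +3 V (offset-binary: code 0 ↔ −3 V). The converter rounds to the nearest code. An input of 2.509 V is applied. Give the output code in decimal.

code 7522

LSB = 6 V / 8192 = 0.732 mV.
(2.509 − (−3)) / 0.000732422 = 7521.621 LSBs.
So the output code is 7522.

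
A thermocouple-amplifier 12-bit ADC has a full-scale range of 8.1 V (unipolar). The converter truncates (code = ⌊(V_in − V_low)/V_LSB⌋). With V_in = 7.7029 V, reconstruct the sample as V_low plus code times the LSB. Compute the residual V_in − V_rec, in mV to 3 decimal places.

0.385 mV

LSB = 8.1/2^12 = 1.978 mV.
Scaled input = 3895.1949 LSBs, so code = 3895.
Reconstructed: 7.7025146 V.
Difference: 0.000385352 V → 0.385 mV.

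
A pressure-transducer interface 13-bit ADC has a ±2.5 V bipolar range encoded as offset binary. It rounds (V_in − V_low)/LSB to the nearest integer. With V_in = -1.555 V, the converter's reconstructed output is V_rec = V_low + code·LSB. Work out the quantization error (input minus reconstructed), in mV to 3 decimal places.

0.176 mV

One LSB is 5 V / 8192 = 0.610 mV.
(-1.555 − (−2.5))/0.000610352 = 1548.2880; round gives code 1548.
Reconstructed: -1.5551758 V.
Difference: 0.000175781 V → 0.176 mV.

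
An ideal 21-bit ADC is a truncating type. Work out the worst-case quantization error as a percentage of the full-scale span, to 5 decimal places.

0.00005 %

Truncating → worst-case error = 1 LSB = V_FS/2^21, so 100/2097152 = 4.76837e-05 % of full scale.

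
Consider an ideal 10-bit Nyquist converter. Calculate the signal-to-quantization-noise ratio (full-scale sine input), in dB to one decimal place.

SNR ≈ 6.02·N + 1.76 dB = 6.02·10 + 1.76 = 61.96 dB.

62.0 dB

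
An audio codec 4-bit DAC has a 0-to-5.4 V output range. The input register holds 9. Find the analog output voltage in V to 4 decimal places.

LSB = 5.4 V / 2^4 = 337.500 mV.
V_out = 0 + 9 × 0.3375 V = 3.0375 V.

3.0375 V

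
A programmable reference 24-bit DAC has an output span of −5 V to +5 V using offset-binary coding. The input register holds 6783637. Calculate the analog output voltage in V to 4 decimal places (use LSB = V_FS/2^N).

LSB = 10 V / 2^24 = 0.60 µV.
V_out = (−5) + 6783637 × 5.96046e-07 V = -0.956637 V.

-0.9566 V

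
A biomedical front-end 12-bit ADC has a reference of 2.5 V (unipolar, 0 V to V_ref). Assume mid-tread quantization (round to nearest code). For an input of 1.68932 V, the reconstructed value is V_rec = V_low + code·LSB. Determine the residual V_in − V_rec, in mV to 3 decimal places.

-0.133 mV

One LSB is 2.5 V / 4096 = 0.610 mV.
(1.68932 − 0)/0.000610352 = 2767.7819; round gives code 2768.
Code 2768 maps back to 0 + 2768×0.000610352 V = 1.6894531 V.
Error = 1.68932 − 1.6894531 = -0.000133125 V = -0.133 mV.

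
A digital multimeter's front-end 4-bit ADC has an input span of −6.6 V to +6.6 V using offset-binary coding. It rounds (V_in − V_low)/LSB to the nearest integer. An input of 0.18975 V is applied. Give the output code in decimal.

code 8

LSB = 13.2 V / 16 = 0.8250 V.
(0.18975 − (−6.6)) / 0.825 = 8.230 LSBs.
Round → code 8.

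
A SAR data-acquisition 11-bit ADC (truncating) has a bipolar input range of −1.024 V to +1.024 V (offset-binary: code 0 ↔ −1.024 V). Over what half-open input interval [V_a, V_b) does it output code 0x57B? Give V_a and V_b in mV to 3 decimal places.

LSB = 2.048/2^11 = 1.000 mV.
Code 0x57B = 1403 decimal.
V_a = V_low + 1403·LSB = 0.379 V; V_b = V_low + 1404·LSB = 0.38 V.

[379.000 mV, 380.000 mV)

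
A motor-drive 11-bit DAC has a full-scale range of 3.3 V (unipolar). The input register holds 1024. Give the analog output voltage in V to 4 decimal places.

LSB = 3.3 V / 2^11 = 1.611 mV.
V_out = 0 + 1024 × 0.00161133 V = 1.65 V.

1.6500 V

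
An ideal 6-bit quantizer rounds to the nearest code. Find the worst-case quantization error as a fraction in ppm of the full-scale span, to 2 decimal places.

7812.50 ppm

Rounding → worst-case error = ½ LSB = V_FS/2^7, so 1e+06/128 = 7812.5 ppm of full scale.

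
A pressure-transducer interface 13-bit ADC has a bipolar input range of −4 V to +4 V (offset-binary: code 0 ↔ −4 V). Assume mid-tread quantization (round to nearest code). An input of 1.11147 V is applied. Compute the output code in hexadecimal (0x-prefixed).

code 0x1472 (decimal 5234)

Full-scale span = 8 V; LSB = 8/2^13 = 0.977 mV.
Input sits at 5234.145 steps above V_low.
round(5234.145) = 5234.
In hexadecimal (0x-prefixed): 0x1472.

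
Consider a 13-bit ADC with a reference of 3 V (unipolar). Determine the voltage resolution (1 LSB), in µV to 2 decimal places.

Full-scale span = 3 V.
LSB = 3 / 2^13 = 3 / 8192 = 0.000366211 V = 366.21 µV.

366.21 µV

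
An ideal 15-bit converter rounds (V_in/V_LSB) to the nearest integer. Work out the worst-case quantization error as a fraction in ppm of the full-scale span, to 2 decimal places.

Rounding → worst-case error = ½ LSB = V_FS/2^16, so 1e+06/65536 = 15.2588 ppm of full scale.

15.26 ppm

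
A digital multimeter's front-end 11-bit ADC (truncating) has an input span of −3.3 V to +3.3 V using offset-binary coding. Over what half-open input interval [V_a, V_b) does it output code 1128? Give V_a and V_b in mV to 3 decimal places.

[335.156 mV, 338.379 mV)

LSB = 6.6/2^11 = 3.223 mV.
V_a = V_low + 1128·LSB = 0.335156 V; V_b = V_low + 1129·LSB = 0.338379 V.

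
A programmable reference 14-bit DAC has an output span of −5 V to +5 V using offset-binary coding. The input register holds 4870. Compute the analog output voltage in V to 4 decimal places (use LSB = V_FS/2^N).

-2.0276 V

LSB = 10 V / 2^14 = 0.610 mV.
V_out = (−5) + 4870 × 0.000610352 V = -2.02759 V.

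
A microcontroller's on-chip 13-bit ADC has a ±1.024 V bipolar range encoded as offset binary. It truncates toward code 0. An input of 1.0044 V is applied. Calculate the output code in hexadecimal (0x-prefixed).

With 8192 levels over 2.048 V, one step is 250.00 µV.
(1.0044 − (−1.024)) / 0.00025 = 8113.600 LSBs.
So the output code is 8113.
In hexadecimal (0x-prefixed): 0x1FB1.

code 0x1FB1 (decimal 8113)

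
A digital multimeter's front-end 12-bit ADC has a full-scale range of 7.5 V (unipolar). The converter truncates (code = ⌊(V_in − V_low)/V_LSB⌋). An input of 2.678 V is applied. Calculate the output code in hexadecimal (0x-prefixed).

code 0x5B6 (decimal 1462)

LSB = 7.5 V / 4096 = 1.831 mV.
(V_in − V_low)/LSB = (2.678 − 0) / 0.00183105 = 1462.545.
Floor → code 1462.
In hexadecimal (0x-prefixed): 0x5B6.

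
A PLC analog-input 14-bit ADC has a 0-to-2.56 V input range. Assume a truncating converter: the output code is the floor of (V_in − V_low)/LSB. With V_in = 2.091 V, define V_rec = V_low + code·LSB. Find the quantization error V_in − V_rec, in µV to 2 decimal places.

Step size: 2.56 V ÷ 2^14 = 156.25 µV.
(2.091 − 0)/0.00015625 = 13382.4000; ⌊·⌋ gives code 13382.
Code 13382 maps back to 0 + 13382×0.00015625 V = 2.0909375 V.
Difference: 6.25e-05 V → 62.50 µV.

62.50 µV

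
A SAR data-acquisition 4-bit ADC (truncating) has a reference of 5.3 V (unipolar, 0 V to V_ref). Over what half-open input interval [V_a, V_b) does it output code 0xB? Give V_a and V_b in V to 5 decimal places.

[3.64375 V, 3.97500 V)

LSB = 5.3/2^4 = 331.250 mV.
Code 0xB = 11 decimal.
V_a = V_low + 11·LSB = 3.64375 V; V_b = V_low + 12·LSB = 3.975 V.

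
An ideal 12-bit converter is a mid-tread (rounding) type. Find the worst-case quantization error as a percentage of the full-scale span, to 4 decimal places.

0.0122 %

Rounding → worst-case error = ½ LSB = V_FS/2^13, so 100/8192 = 0.012207 % of full scale.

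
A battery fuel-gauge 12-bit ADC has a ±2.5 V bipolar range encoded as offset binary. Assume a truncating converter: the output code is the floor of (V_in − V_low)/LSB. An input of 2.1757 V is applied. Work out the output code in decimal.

code 3830

Full-scale span = 5 V; LSB = 5/2^12 = 1.221 mV.
Input sits at 3830.333 steps above V_low.
⌊·⌋(3830.333) = 3830.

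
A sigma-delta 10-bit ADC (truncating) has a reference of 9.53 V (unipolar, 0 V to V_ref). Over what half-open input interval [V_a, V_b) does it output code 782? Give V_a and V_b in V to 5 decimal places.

LSB = 9.53/2^10 = 9.307 mV.
V_a = V_low + 782·LSB = 7.27779 V; V_b = V_low + 783·LSB = 7.2871 V.

[7.27779 V, 7.28710 V)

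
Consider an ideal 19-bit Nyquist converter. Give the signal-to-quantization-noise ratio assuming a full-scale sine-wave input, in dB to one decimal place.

SNR ≈ 6.02·N + 1.76 dB = 6.02·19 + 1.76 = 116.14 dB.

116.1 dB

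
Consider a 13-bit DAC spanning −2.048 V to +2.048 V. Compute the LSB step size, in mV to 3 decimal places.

Full-scale span = 4.096 V.
LSB = 4.096 / 2^13 = 4.096 / 8192 = 0.0005 V = 0.500 mV.

0.500 mV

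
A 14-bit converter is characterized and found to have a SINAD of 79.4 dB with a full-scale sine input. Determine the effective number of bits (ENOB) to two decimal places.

12.90 bits

ENOB = (SINAD − 1.76) / 6.02 = (79.4 − 1.76)/6.02 = 12.897.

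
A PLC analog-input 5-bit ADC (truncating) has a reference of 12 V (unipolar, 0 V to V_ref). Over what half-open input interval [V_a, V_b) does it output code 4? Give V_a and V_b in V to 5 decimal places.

LSB = 12/2^5 = 375.000 mV.
V_a = V_low + 4·LSB = 1.5 V; V_b = V_low + 5·LSB = 1.875 V.

[1.50000 V, 1.87500 V)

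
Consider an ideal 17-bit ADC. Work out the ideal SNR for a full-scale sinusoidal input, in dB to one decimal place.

104.1 dB

SNR ≈ 6.02·N + 1.76 dB = 6.02·17 + 1.76 = 104.10 dB.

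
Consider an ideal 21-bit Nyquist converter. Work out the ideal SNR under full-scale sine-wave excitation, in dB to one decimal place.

SNR ≈ 6.02·N + 1.76 dB = 6.02·21 + 1.76 = 128.18 dB.

128.2 dB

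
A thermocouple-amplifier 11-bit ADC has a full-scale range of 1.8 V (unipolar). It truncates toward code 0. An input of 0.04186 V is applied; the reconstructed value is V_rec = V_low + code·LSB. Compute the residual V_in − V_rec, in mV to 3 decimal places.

One LSB is 1.8 V / 2048 = 0.879 mV.
Scaled input = 47.6274 LSBs, so code = 47.
Reconstructed: 0.041308594 V.
Error = 0.04186 − 0.041308594 = 0.000551406 V = 0.551 mV.

0.551 mV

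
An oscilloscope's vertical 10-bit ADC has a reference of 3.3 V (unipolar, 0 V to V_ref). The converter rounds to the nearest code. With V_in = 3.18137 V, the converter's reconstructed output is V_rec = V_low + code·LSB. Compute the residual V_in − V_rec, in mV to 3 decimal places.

0.608 mV

Step size: 3.3 V ÷ 2^10 = 3.223 mV.
(3.18137 − 0)/0.00322266 = 987.1888; round gives code 987.
Reconstructed: 3.1807617 V.
Difference: 0.000608281 V → 0.608 mV.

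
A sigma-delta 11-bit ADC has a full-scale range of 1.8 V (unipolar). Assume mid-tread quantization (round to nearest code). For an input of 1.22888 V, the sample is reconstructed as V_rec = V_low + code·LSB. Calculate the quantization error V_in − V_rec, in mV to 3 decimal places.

Step size: 1.8 V ÷ 2^11 = 0.879 mV.
(V_in − V_low)/LSB = (1.22888 − 0)/0.000878906 = 1398.1924 → code 1398 (round).
Code 1398 maps back to 0 + 1398×0.000878906 V = 1.2287109 V.
Error = 1.22888 − 1.2287109 = 0.000169062 V = 0.169 mV.

0.169 mV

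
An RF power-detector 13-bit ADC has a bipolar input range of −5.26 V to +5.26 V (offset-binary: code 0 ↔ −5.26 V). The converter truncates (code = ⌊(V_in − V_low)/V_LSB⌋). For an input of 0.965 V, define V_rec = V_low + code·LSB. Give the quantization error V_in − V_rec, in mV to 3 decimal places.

0.581 mV

Step size: 10.52 V ÷ 2^13 = 1.284 mV.
Scaled input = 4847.4525 LSBs, so code = 4847.
Reconstructed: 0.96441895 V.
Error = 0.965 − 0.96441895 = 0.000581055 V = 0.581 mV.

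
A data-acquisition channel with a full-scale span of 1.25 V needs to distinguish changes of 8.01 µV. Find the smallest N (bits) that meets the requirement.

18 bits

Number of steps required ≥ 1.25 V / 8.01 µV = 156054.93.
Need 2^N ≥ 156054.93; 2^17 = 131072, 2^18 = 262144.
Minimum N = 18.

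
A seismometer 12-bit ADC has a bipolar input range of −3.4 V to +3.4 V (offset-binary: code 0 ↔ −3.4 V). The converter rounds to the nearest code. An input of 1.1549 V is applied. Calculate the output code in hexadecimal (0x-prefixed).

code 0xAB8 (decimal 2744)

With 4096 levels over 6.8 V, one step is 1.660 mV.
(1.1549 − (−3.4)) / 0.00166016 = 2743.657 LSBs.
So the output code is 2744.
In hexadecimal (0x-prefixed): 0xAB8.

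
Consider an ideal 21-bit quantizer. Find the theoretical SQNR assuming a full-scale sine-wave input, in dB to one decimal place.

128.2 dB

SNR ≈ 6.02·N + 1.76 dB = 6.02·21 + 1.76 = 128.18 dB.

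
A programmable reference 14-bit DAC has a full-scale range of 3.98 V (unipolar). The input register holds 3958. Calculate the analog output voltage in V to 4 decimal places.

LSB = 3.98 V / 2^14 = 242.92 µV.
V_out = 0 + 3958 × 0.00024292 V = 0.961477 V.

0.9615 V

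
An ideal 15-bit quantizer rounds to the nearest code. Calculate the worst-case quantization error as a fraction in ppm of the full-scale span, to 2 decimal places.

Rounding → worst-case error = ½ LSB = V_FS/2^16, so 1e+06/65536 = 15.2588 ppm of full scale.

15.26 ppm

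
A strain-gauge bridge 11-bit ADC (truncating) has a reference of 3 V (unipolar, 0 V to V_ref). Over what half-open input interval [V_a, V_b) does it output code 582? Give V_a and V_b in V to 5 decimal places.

LSB = 3/2^11 = 1.465 mV.
V_a = V_low + 582·LSB = 0.852539 V; V_b = V_low + 583·LSB = 0.854004 V.

[0.85254 V, 0.85400 V)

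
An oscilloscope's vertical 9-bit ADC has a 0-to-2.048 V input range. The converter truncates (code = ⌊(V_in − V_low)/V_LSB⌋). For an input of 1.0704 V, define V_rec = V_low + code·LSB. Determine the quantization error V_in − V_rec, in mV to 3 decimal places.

2.400 mV

One LSB is 2.048 V / 512 = 4.000 mV.
Scaled input = 267.6000 LSBs, so code = 267.
Code 267 maps back to 0 + 267×0.004 V = 1.068 V.
V_in − V_rec = 0.0024 V = 2.400 mV.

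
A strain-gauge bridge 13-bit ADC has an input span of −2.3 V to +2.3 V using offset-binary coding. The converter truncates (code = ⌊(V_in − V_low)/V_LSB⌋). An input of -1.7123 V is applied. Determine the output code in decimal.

code 1046

LSB = 4.6 V / 8192 = 0.562 mV.
(-1.7123 − (−2.3)) / 0.000561523 = 1046.617 LSBs.
Floor → code 1046.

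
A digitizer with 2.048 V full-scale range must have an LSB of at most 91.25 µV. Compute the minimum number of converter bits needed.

Number of steps required ≥ 2.048 V / 91.25 µV = 22443.84.
Need 2^N ≥ 22443.84; 2^14 = 16384, 2^15 = 32768.
Minimum N = 15.

15 bits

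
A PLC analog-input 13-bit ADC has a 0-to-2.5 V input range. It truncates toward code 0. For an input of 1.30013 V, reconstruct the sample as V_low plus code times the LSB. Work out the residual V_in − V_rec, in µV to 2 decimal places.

81.17 µV

One LSB is 2.5 V / 8192 = 305.18 µV.
Scaled input = 4260.2660 LSBs, so code = 4260.
Reconstructed: 1.3000488 V.
Error = 1.30013 − 1.3000488 = 8.11719e-05 V = 81.17 µV.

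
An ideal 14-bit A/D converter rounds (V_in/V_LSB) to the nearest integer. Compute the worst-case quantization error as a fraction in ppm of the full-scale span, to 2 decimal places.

Rounding → worst-case error = ½ LSB = V_FS/2^15, so 1e+06/32768 = 30.5176 ppm of full scale.

30.52 ppm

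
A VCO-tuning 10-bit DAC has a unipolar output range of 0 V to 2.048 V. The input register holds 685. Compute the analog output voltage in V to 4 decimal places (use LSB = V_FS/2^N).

LSB = 2.048 V / 2^10 = 2.000 mV.
V_out = 0 + 685 × 0.002 V = 1.37 V.

1.3700 V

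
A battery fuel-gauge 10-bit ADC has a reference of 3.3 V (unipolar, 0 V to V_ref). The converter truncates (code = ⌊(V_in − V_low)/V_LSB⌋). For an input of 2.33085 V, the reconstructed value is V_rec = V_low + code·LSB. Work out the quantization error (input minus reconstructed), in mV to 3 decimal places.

0.870 mV

LSB = 3.3/2^10 = 3.223 mV.
Scaled input = 723.2698 LSBs, so code = 723.
Code 723 maps back to 0 + 723×0.00322266 V = 2.3299805 V.
Difference: 0.000869531 V → 0.870 mV.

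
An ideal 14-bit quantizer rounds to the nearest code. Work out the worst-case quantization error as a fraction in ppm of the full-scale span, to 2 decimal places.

Rounding → worst-case error = ½ LSB = V_FS/2^15, so 1e+06/32768 = 30.5176 ppm of full scale.

30.52 ppm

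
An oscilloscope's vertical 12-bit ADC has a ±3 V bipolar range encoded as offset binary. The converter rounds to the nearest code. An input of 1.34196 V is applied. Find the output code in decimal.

With 4096 levels over 6 V, one step is 1.465 mV.
(1.34196 − (−3)) / 0.00146484 = 2964.111 LSBs.
So the output code is 2964.

code 2964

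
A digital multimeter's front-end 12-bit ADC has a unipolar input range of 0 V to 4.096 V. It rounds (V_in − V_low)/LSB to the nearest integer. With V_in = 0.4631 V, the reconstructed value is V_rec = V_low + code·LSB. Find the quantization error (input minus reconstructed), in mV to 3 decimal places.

0.100 mV

Step size: 4.096 V ÷ 2^12 = 1.000 mV.
Scaled input = 463.1000 LSBs, so code = 463.
V_rec = 0 + 463·0.001 = 0.463 V.
Error = 0.4631 − 0.463 = 0.0001 V = 0.100 mV.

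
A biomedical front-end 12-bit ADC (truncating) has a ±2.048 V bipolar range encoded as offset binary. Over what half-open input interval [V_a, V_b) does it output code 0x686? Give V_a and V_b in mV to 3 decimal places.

[-378.000 mV, -377.000 mV)

LSB = 4.096/2^12 = 1.000 mV.
Code 0x686 = 1670 decimal.
V_a = V_low + 1670·LSB = -0.378 V; V_b = V_low + 1671·LSB = -0.377 V.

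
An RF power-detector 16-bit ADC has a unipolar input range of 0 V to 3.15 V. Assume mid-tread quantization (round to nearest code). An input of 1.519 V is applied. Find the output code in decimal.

code 31603

With 65536 levels over 3.15 V, one step is 48.07 µV.
Input sits at 31602.916 steps above V_low.
So the output code is 31603.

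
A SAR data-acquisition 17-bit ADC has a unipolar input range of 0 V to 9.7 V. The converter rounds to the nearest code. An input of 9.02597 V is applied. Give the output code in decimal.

LSB = 9.7 V / 131072 = 74.01 µV.
(V_in − V_low)/LSB = (9.02597 − 0) / 7.40051e-05 = 121964.118.
Round → code 121964.

code 121964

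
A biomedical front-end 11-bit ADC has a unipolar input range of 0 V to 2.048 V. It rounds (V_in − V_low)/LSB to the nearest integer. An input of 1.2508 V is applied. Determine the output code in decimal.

Full-scale span = 2.048 V; LSB = 2.048/2^11 = 1.000 mV.
(V_in − V_low)/LSB = (1.2508 − 0) / 0.001 = 1250.800.
So the output code is 1251.

code 1251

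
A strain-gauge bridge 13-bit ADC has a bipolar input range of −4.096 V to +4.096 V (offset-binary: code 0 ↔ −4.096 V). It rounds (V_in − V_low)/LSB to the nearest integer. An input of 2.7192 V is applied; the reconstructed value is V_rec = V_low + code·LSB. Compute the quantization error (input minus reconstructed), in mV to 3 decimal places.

LSB = 8.192/2^13 = 1.000 mV.
Scaled input = 6815.2000 LSBs, so code = 6815.
Reconstructed: 2.719 V.
V_in − V_rec = 0.0002 V = 0.200 mV.

0.200 mV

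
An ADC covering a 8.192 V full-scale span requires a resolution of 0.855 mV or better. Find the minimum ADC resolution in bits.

Number of steps required ≥ 8.192 V / 0.855 mV = 9581.29.
Need 2^N ≥ 9581.29; 2^13 = 8192, 2^14 = 16384.
Minimum N = 14.

14 bits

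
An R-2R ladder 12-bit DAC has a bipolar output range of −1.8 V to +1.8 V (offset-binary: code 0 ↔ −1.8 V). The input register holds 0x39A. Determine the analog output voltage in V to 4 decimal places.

LSB = 3.6 V / 2^12 = 0.879 mV.
Code 0x39A = 922 decimal.
V_out = (−1.8) + 922 × 0.000878906 V = -0.989648 V.

-0.9896 V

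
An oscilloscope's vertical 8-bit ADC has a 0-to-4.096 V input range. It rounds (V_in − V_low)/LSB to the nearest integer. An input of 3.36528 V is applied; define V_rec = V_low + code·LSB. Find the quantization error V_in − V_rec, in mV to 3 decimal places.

One LSB is 4.096 V / 256 = 16.000 mV.
(V_in − V_low)/LSB = (3.36528 − 0)/0.016 = 210.3300 → code 210 (round).
V_rec = 0 + 210·0.016 = 3.36 V.
V_in − V_rec = 0.00528 V = 5.280 mV.

5.280 mV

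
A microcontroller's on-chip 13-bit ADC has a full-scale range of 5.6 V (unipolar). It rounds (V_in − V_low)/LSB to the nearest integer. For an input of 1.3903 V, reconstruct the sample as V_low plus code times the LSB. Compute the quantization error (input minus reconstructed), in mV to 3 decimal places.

-0.130 mV

Step size: 5.6 V ÷ 2^13 = 0.684 mV.
(V_in − V_low)/LSB = (1.3903 − 0)/0.000683594 = 2033.8103 → code 2034 (round).
V_rec = 0 + 2034·0.000683594 = 1.3904297 V.
Error = 1.3903 − 1.3904297 = -0.000129688 V = -0.130 mV.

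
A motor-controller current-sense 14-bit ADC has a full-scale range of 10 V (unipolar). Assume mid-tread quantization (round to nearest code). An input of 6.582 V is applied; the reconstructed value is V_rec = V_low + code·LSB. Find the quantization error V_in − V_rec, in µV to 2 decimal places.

One LSB is 10 V / 16384 = 0.610 mV.
(V_in − V_low)/LSB = (6.582 − 0)/0.000610352 = 10783.9488 → code 10784 (round).
V_rec = 0 + 10784·0.000610352 = 6.5820312 V.
V_in − V_rec = -3.125e-05 V = -31.25 µV.

-31.25 µV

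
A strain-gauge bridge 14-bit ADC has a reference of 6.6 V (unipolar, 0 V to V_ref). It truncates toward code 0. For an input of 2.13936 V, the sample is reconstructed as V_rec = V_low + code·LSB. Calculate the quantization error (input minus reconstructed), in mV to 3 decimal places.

0.322 mV

LSB = 6.6/2^14 = 402.83 µV.
Scaled input = 5310.7991 LSBs, so code = 5310.
V_rec = 0 + 5310·0.000402832 = 2.1390381 V.
Difference: 0.000321914 V → 0.322 mV.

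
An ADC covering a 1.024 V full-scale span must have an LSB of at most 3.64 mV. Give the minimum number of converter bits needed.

Number of steps required ≥ 1.024 V / 3.64 mV = 281.32.
Need 2^N ≥ 281.32; 2^8 = 256, 2^9 = 512.
Minimum N = 9.

9 bits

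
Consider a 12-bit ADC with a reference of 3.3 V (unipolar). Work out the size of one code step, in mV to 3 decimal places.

0.806 mV

Full-scale span = 3.3 V.
LSB = 3.3 / 2^12 = 3.3 / 4096 = 0.000805664 V = 0.806 mV.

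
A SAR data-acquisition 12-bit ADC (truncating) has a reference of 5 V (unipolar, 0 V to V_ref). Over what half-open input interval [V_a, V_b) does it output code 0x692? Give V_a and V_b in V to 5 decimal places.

LSB = 5/2^12 = 1.221 mV.
Code 0x692 = 1682 decimal.
V_a = V_low + 1682·LSB = 2.05322 V; V_b = V_low + 1683·LSB = 2.05444 V.

[2.05322 V, 2.05444 V)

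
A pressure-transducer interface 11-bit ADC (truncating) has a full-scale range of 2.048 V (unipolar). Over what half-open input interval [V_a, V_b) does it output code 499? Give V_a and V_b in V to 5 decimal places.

LSB = 2.048/2^11 = 1.000 mV.
V_a = V_low + 499·LSB = 0.499 V; V_b = V_low + 500·LSB = 0.5 V.

[0.49900 V, 0.50000 V)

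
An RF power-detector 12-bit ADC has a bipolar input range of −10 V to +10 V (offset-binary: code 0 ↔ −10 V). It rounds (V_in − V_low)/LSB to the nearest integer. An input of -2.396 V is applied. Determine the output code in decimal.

code 1557

LSB = 20 V / 4096 = 4.883 mV.
Input sits at 1557.299 steps above V_low.
round(1557.299) = 1557.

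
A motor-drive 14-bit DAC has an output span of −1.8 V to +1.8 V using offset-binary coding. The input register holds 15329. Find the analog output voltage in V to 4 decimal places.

1.5682 V

LSB = 3.6 V / 2^14 = 219.73 µV.
V_out = (−1.8) + 15329 × 0.000219727 V = 1.56819 V.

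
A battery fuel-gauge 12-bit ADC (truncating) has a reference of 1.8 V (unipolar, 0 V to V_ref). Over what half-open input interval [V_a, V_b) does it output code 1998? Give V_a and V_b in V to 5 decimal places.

LSB = 1.8/2^12 = 439.45 µV.
V_a = V_low + 1998·LSB = 0.878027 V; V_b = V_low + 1999·LSB = 0.878467 V.

[0.87803 V, 0.87847 V)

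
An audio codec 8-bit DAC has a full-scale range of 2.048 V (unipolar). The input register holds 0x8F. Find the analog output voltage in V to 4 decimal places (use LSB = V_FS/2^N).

LSB = 2.048 V / 2^8 = 8.000 mV.
Code 0x8F = 143 decimal.
V_out = 0 + 143 × 0.008 V = 1.144 V.

1.1440 V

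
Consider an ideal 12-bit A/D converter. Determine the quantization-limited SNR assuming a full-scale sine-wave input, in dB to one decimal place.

SNR ≈ 6.02·N + 1.76 dB = 6.02·12 + 1.76 = 74.00 dB.

74.0 dB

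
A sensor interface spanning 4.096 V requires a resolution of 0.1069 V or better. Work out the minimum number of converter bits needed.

6 bits

Number of steps required ≥ 4.096 V / 0.1069 V = 38.32.
Need 2^N ≥ 38.32; 2^5 = 32, 2^6 = 64.
Minimum N = 6.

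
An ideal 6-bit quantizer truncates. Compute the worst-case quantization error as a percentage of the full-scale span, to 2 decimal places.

1.56 %

Truncating → worst-case error = 1 LSB = V_FS/2^6, so 100/64 = 1.5625 % of full scale.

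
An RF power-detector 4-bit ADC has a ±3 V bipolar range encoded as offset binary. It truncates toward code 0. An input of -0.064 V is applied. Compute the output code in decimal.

Full-scale span = 6 V; LSB = 6/2^4 = 375.000 mV.
Input sits at 7.829 steps above V_low.
⌊·⌋(7.829) = 7.

code 7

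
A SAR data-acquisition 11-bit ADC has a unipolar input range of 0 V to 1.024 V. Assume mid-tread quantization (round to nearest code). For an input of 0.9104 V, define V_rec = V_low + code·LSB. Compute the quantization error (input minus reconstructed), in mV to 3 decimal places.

Step size: 1.024 V ÷ 2^11 = 0.500 mV.
(V_in − V_low)/LSB = (0.9104 − 0)/0.0005 = 1820.8000 → code 1821 (round).
Code 1821 maps back to 0 + 1821×0.0005 V = 0.9105 V.
Difference: -0.0001 V → -0.100 mV.

-0.100 mV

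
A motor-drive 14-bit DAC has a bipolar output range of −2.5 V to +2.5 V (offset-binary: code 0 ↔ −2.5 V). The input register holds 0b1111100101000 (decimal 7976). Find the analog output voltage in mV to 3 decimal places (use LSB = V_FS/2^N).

-65.918 mV

LSB = 5 V / 2^14 = 305.18 µV.
Code 0b1111100101000 = 7976 decimal.
V_out = (−2.5) + 7976 × 0.000305176 V = -0.065918 V.
= -65.918 mV.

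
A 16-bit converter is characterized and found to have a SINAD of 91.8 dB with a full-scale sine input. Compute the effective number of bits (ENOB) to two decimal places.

14.96 bits

ENOB = (SINAD − 1.76) / 6.02 = (91.8 − 1.76)/6.02 = 14.957.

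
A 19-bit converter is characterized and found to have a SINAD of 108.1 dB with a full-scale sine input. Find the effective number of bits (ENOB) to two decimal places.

17.66 bits

ENOB = (SINAD − 1.76) / 6.02 = (108.1 − 1.76)/6.02 = 17.664.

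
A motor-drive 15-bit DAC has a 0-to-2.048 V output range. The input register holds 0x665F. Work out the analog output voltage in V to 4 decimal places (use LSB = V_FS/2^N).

1.6379 V

LSB = 2.048 V / 2^15 = 62.50 µV.
Code 0x665F = 26207 decimal.
V_out = 0 + 26207 × 6.25e-05 V = 1.63794 V.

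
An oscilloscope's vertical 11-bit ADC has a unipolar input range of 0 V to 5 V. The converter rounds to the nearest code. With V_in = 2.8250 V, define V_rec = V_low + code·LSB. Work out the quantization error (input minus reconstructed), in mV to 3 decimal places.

One LSB is 5 V / 2048 = 2.441 mV.
Scaled input = 1157.1200 LSBs, so code = 1157.
Reconstructed: 2.824707 V.
V_in − V_rec = 0.000292969 V = 0.293 mV.

0.293 mV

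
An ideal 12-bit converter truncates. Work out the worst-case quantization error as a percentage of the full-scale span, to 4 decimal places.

0.0244 %

Truncating → worst-case error = 1 LSB = V_FS/2^12, so 100/4096 = 0.0244141 % of full scale.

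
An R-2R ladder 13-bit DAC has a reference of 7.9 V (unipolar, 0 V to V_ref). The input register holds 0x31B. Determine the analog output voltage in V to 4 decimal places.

0.7667 V

LSB = 7.9 V / 2^13 = 0.964 mV.
Code 0x31B = 795 decimal.
V_out = 0 + 795 × 0.000964355 V = 0.766663 V.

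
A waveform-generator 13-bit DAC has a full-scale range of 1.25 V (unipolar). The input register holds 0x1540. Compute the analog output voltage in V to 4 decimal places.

LSB = 1.25 V / 2^13 = 152.59 µV.
Code 0x1540 = 5440 decimal.
V_out = 0 + 5440 × 0.000152588 V = 0.830078 V.

0.8301 V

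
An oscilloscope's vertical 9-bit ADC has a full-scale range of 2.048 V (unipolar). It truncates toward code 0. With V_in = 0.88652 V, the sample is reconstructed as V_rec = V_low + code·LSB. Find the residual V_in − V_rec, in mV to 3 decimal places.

LSB = 2.048/2^9 = 4.000 mV.
(V_in − V_low)/LSB = (0.88652 − 0)/0.004 = 221.6300 → code 221 (floor).
V_rec = 0 + 221·0.004 = 0.884 V.
Difference: 0.00252 V → 2.520 mV.

2.520 mV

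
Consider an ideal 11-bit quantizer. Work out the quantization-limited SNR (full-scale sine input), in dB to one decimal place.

68.0 dB

SNR ≈ 6.02·N + 1.76 dB = 6.02·11 + 1.76 = 67.98 dB.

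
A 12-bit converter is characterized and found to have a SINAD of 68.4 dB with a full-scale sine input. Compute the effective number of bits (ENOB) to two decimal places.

ENOB = (SINAD − 1.76) / 6.02 = (68.4 − 1.76)/6.02 = 11.070.

11.07 bits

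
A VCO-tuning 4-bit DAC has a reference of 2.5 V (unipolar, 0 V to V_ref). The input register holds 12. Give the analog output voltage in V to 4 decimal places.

1.8750 V

LSB = 2.5 V / 2^4 = 156.250 mV.
V_out = 0 + 12 × 0.15625 V = 1.875 V.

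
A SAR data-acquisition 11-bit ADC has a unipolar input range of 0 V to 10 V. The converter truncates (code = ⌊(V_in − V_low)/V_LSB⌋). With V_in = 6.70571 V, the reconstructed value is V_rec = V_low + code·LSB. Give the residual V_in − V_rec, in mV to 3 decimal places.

Step size: 10 V ÷ 2^11 = 4.883 mV.
(V_in − V_low)/LSB = (6.70571 − 0)/0.00488281 = 1373.3294 → code 1373 (floor).
V_rec = 0 + 1373·0.00488281 = 6.7041016 V.
Difference: 0.00160844 V → 1.608 mV.

1.608 mV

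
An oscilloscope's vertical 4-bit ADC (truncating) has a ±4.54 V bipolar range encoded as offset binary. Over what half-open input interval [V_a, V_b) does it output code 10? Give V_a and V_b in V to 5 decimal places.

LSB = 9.08/2^4 = 0.5675 V.
V_a = V_low + 10·LSB = 1.135 V; V_b = V_low + 11·LSB = 1.7025 V.

[1.13500 V, 1.70250 V)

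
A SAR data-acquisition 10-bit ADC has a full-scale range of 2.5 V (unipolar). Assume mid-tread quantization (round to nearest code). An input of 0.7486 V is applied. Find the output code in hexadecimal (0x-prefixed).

With 1024 levels over 2.5 V, one step is 2.441 mV.
(V_in − V_low)/LSB = (0.7486 − 0) / 0.00244141 = 306.627.
So the output code is 307.
In hexadecimal (0x-prefixed): 0x133.

code 0x133 (decimal 307)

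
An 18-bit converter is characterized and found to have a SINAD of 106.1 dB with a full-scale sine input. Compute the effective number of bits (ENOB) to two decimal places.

ENOB = (SINAD − 1.76) / 6.02 = (106.1 − 1.76)/6.02 = 17.332.

17.33 bits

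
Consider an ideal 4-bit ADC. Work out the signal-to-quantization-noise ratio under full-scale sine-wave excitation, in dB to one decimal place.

SNR ≈ 6.02·N + 1.76 dB = 6.02·4 + 1.76 = 25.84 dB.

25.8 dB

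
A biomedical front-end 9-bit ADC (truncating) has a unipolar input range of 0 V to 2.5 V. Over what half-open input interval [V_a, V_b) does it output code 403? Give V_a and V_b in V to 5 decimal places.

[1.96777 V, 1.97266 V)

LSB = 2.5/2^9 = 4.883 mV.
V_a = V_low + 403·LSB = 1.96777 V; V_b = V_low + 404·LSB = 1.97266 V.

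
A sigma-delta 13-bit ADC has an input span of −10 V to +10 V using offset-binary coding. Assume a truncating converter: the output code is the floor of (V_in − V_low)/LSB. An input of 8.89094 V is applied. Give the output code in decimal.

code 7737

With 8192 levels over 20 V, one step is 2.441 mV.
(8.89094 − (−10)) / 0.00244141 = 7737.729 LSBs.
Floor → code 7737.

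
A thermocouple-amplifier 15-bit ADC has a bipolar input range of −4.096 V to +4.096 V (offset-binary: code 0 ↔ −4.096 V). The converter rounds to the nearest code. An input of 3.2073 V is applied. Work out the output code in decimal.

code 29213

LSB = 8.192 V / 32768 = 250.00 µV.
(3.2073 − (−4.096)) / 0.00025 = 29213.200 LSBs.
round(29213.200) = 29213.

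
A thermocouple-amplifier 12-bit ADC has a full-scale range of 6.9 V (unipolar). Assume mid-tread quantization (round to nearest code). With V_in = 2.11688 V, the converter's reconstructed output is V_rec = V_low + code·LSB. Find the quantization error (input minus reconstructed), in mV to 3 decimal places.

Step size: 6.9 V ÷ 2^12 = 1.685 mV.
Scaled input = 1256.6291 LSBs, so code = 1257.
Reconstructed: 2.1175049 V.
V_in − V_rec = -0.000624883 V = -0.625 mV.

-0.625 mV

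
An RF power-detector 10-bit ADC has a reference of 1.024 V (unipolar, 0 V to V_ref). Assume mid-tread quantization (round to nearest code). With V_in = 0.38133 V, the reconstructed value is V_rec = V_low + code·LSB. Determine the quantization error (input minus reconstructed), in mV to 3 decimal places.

One LSB is 1.024 V / 1024 = 1.000 mV.
(V_in − V_low)/LSB = (0.38133 − 0)/0.001 = 381.3300 → code 381 (round).
V_rec = 0 + 381·0.001 = 0.381 V.
Error = 0.38133 − 0.381 = 0.00033 V = 0.330 mV.

0.330 mV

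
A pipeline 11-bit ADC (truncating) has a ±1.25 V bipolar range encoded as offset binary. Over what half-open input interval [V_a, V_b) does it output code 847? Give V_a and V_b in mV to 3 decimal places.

[-216.064 mV, -214.844 mV)

LSB = 2.5/2^11 = 1.221 mV.
V_a = V_low + 847·LSB = -0.216064 V; V_b = V_low + 848·LSB = -0.214844 V.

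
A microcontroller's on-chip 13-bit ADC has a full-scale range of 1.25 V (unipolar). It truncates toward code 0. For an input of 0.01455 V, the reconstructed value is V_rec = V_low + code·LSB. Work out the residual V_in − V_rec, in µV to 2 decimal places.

54.15 µV

Step size: 1.25 V ÷ 2^13 = 152.59 µV.
(0.01455 − 0)/0.000152588 = 95.3549; ⌊·⌋ gives code 95.
Code 95 maps back to 0 + 95×0.000152588 V = 0.01449585 V.
V_in − V_rec = 5.41504e-05 V = 54.15 µV.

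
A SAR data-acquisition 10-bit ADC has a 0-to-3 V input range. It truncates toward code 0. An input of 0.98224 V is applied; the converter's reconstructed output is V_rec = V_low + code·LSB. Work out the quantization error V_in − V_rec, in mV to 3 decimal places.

0.795 mV

One LSB is 3 V / 1024 = 2.930 mV.
(0.98224 − 0)/0.00292969 = 335.2713; ⌊·⌋ gives code 335.
V_rec = 0 + 335·0.00292969 = 0.98144531 V.
V_in − V_rec = 0.000794688 V = 0.795 mV.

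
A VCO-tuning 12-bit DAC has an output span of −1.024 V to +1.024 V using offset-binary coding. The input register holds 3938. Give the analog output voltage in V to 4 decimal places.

0.9450 V

LSB = 2.048 V / 2^12 = 0.500 mV.
V_out = (−1.024) + 3938 × 0.0005 V = 0.945 V.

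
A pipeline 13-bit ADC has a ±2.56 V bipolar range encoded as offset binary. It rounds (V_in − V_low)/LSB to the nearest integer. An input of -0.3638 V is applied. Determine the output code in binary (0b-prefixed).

LSB = 5.12 V / 8192 = 0.625 mV.
(-0.3638 − (−2.56)) / 0.000625 = 3513.920 LSBs.
round(3513.920) = 3514.
In binary (0b-prefixed): 0b110110111010.

code 0b110110111010 (decimal 3514)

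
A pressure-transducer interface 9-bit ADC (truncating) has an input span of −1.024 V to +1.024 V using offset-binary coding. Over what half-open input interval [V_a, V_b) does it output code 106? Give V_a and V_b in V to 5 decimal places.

LSB = 2.048/2^9 = 4.000 mV.
V_a = V_low + 106·LSB = -0.6 V; V_b = V_low + 107·LSB = -0.596 V.

[-0.60000 V, -0.59600 V)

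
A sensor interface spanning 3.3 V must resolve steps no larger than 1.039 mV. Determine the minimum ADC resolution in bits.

12 bits

Number of steps required ≥ 3.3 V / 1.039 mV = 3176.13.
Need 2^N ≥ 3176.13; 2^11 = 2048, 2^12 = 4096.
Minimum N = 12.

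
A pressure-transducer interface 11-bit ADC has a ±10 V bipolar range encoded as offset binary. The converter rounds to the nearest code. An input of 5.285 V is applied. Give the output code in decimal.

With 2048 levels over 20 V, one step is 9.766 mV.
(V_in − V_low)/LSB = (5.285 − (−10)) / 0.00976562 = 1565.184.
So the output code is 1565.

code 1565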